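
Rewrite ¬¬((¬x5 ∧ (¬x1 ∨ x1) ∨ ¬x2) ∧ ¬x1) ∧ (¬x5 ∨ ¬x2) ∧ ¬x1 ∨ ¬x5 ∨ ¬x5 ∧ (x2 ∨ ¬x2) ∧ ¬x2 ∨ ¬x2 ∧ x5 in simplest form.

¬x5 ∨ ¬x2

¬¬((¬x5 ∧ (¬x1 ∨ x1) ∨ ¬x2) ∧ ¬x1) ∧ (¬x5 ∨ ¬x2) ∧ ¬x1 ∨ ¬x5 ∨ ¬x5 ∧ (x2 ∨ ¬x2) ∧ ¬x2 ∨ ¬x2 ∧ x5
= (¬x5 ∧ (¬x1 ∨ x1) ∨ ¬x2) ∧ ¬x1 ∧ (¬x5 ∨ ¬x2) ∧ ¬x1 ∨ ¬x5 ∨ ¬x5 ∧ (x2 ∨ ¬x2) ∧ ¬x2 ∨ ¬x2 ∧ x5   (double negation)
= (¬x5 ∨ ¬x2) ∧ ¬x1 ∧ (¬x5 ∨ ¬x2) ∧ ¬x1 ∨ ¬x5 ∨ ¬x5 ∧ (x2 ∨ ¬x2) ∧ ¬x2 ∨ ¬x2 ∧ x5   (complement / identity)
= (¬x5 ∨ ¬x2) ∧ ¬x1 ∧ (¬x5 ∨ ¬x2) ∧ ¬x1 ∨ ¬x5 ∨ ¬x5 ∧ ¬x2 ∨ ¬x2 ∧ x5   (complement / identity)
= (¬x5 ∨ ¬x2) ∧ ¬x1 ∨ ¬x5 ∨ ¬x5 ∧ ¬x2 ∨ ¬x2 ∧ x5   (idempotence)
= (¬x5 ∨ ¬x2) ∧ ¬x1 ∨ ¬x5 ∨ ¬x2   (distribution)
= ¬x5 ∨ ¬x2   (absorption)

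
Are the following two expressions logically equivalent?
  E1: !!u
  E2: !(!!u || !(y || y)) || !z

E1: !!u
    = u   [double negation]
E2: !(!!u || !(y || y)) || !z
    = !u && (y || y) || !z   [De Morgan]
    = !u && y || !z   [idempotence]
These differ: at u=0, y=0, z=0, E1 = 0 but E2 = 1.

No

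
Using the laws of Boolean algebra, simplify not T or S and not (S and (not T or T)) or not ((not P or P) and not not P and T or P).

not T or not P

not T or S and not (S and (not T or T)) or not ((not P or P) and not not P and T or P)
= not T or S and not S or not ((not P or P) and not not P and T or P)
= not T or S and not S or not ((not P or P) and P and T or P)
= not T or not ((not P or P) and P and T or P)
= not T or not (P and T or P)
= not T or not P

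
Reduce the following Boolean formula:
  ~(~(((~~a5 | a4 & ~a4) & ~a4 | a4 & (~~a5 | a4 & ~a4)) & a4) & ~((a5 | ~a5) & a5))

~(~(((~~a5 | a4 & ~a4) & ~a4 | a4 & (~~a5 | a4 & ~a4)) & a4) & ~((a5 | ~a5) & a5))
= ((~~a5 | a4 & ~a4) & ~a4 | a4 & (~~a5 | a4 & ~a4)) & a4 | (a5 | ~a5) & a5
= (~~a5 | a4 & ~a4) & a4 | (a5 | ~a5) & a5
= (~~a5 | a4 & ~a4) & a4 | a5
= (a5 | a4 & ~a4) & a4 | a5
= a5 & a4 | a5
= a5

a5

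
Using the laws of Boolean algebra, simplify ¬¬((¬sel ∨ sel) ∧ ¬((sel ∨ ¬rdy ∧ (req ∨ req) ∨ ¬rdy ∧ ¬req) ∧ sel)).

¬¬((¬sel ∨ sel) ∧ ¬((sel ∨ ¬rdy ∧ (req ∨ req) ∨ ¬rdy ∧ ¬req) ∧ sel))
= ¬¬((¬sel ∨ sel) ∧ ¬((sel ∨ ¬rdy ∧ req ∨ ¬rdy ∧ ¬req) ∧ sel))
= ¬¬((¬sel ∨ sel) ∧ ¬((sel ∨ (req ∨ ¬req) ∧ ¬rdy) ∧ sel))
= ¬¬¬((sel ∨ (req ∨ ¬req) ∧ ¬rdy) ∧ sel)
= ¬¬¬((sel ∨ ¬rdy) ∧ sel)
= ¬¬¬sel
= ¬sel

¬sel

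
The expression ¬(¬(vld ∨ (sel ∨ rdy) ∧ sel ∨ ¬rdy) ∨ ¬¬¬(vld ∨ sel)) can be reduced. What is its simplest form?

vld ∨ sel

¬(¬(vld ∨ (sel ∨ rdy) ∧ sel ∨ ¬rdy) ∨ ¬¬¬(vld ∨ sel))
= (vld ∨ (sel ∨ rdy) ∧ sel ∨ ¬rdy) ∧ ¬¬(vld ∨ sel)   [De Morgan]
= (vld ∨ sel ∨ ¬rdy) ∧ ¬¬(vld ∨ sel)   [absorption]
= (vld ∨ sel ∨ ¬rdy) ∧ (vld ∨ sel)   [double negation]
= vld ∨ sel   [absorption]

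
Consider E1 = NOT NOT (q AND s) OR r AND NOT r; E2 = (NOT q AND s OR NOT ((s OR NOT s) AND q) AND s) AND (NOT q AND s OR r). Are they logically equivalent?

No

E1: NOT NOT (q AND s) OR r AND NOT r
    = q AND s OR r AND NOT r   — double negation
    = q AND s   — complement / identity
E2: (NOT q AND s OR NOT ((s OR NOT s) AND q) AND s) AND (NOT q AND s OR r)
    = NOT q AND s OR NOT ((s OR NOT s) AND q) AND s AND r   — distribution
    = NOT q AND s OR NOT q AND s AND r   — complement / identity
    = NOT q AND s   — absorption
These differ: at q=0, r=1, s=1, E1 = 0 but E2 = 1.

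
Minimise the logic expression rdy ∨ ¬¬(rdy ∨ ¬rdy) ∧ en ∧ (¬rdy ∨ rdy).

rdy ∨ ¬¬(rdy ∨ ¬rdy) ∧ en ∧ (¬rdy ∨ rdy)
= rdy ∨ (rdy ∨ ¬rdy) ∧ en ∧ (¬rdy ∨ rdy)   [double negation]
= rdy ∨ (rdy ∨ ¬rdy) ∧ en   [complement / identity]
= rdy ∨ en   [complement / identity]

rdy ∨ en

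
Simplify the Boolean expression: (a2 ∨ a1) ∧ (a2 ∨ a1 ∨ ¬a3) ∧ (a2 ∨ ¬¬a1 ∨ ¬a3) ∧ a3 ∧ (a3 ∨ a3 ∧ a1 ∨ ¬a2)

(a2 ∨ a1) ∧ a3

(a2 ∨ a1) ∧ (a2 ∨ a1 ∨ ¬a3) ∧ (a2 ∨ ¬¬a1 ∨ ¬a3) ∧ a3 ∧ (a3 ∨ a3 ∧ a1 ∨ ¬a2)
= (a2 ∨ a1) ∧ (a2 ∨ a1 ∨ ¬a3) ∧ (a2 ∨ ¬¬a1 ∨ ¬a3) ∧ a3 ∧ (a3 ∨ ¬a2)   — absorption
= (a2 ∨ a1) ∧ (a2 ∨ a1 ∨ ¬a3) ∧ (a2 ∨ ¬¬a1 ∨ ¬a3) ∧ a3   — absorption
= (a2 ∨ a1) ∧ (a2 ∨ a1 ∨ ¬a3) ∧ (a2 ∨ a1 ∨ ¬a3) ∧ a3   — double negation
= (a2 ∨ a1) ∧ (a2 ∨ a1 ∨ ¬a3) ∧ a3   — idempotence
= (a2 ∨ a1) ∧ a3   — absorption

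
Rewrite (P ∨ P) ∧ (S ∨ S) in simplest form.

P ∧ S

(P ∨ P) ∧ (S ∨ S)
= P ∧ (S ∨ S)   (idempotence)
= P ∧ S   (idempotence)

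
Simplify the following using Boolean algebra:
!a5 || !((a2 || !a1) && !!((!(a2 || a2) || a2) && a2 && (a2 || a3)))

!a5 || !((a2 || !a1) && !!((!(a2 || a2) || a2) && a2 && (a2 || a3)))
= !a5 || !((a2 || !a1) && !!((!a2 || a2) && a2 && (a2 || a3)))   (idempotence)
= !a5 || !((a2 || !a1) && (!a2 || a2) && a2 && (a2 || a3))   (double negation)
= !a5 || !((a2 || !a1) && a2 && (a2 || a3))   (complement / identity)
= !a5 || !((a2 || !a1) && a2)   (absorption)
= !a5 || !a2   (absorption)

!a5 || !a2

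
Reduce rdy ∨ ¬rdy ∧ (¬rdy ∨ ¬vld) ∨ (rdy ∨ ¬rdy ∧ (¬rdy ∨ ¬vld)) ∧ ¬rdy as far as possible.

True

rdy ∨ ¬rdy ∧ (¬rdy ∨ ¬vld) ∨ (rdy ∨ ¬rdy ∧ (¬rdy ∨ ¬vld)) ∧ ¬rdy
= rdy ∨ ¬rdy ∧ (¬rdy ∨ ¬vld)
= rdy ∨ ¬rdy
= True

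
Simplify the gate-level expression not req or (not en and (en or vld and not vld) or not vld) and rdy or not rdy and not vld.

not req or (not en and (en or vld and not vld) or not vld) and rdy or not rdy and not vld
= not req or (not en and en or not vld) and rdy or not rdy and not vld   — complement / identity
= not req or not vld and rdy or not rdy and not vld   — complement / identity
= not req or not vld   — distribution

not req or not vld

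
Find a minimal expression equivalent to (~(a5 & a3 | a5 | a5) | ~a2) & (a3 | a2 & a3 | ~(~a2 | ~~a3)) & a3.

(~a5 | ~a2) & a3

(~(a5 & a3 | a5 | a5) | ~a2) & (a3 | a2 & a3 | ~(~a2 | ~~a3)) & a3
= (~(a5 & a3 | a5 | a5) | ~a2) & (a3 | a2 & a3 | a2 & ~a3) & a3   (De Morgan)
= (~(a5 & a3 | a5) | ~a2) & (a3 | a2 & a3 | a2 & ~a3) & a3   (idempotence)
= (~(a5 & a3 | a5) | ~a2) & (a3 | a2) & a3   (distribution)
= (~(a5 & a3 | a5) | ~a2) & a3   (absorption)
= (~a5 | ~a2) & a3   (absorption)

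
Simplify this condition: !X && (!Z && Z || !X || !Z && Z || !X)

!X

!X && (!Z && Z || !X || !Z && Z || !X)
= !X && (!Z && Z || !X)
= !X && !X
= !X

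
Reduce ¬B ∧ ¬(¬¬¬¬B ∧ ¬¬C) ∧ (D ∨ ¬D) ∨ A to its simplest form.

¬B ∧ ¬(¬¬¬¬B ∧ ¬¬C) ∧ (D ∨ ¬D) ∨ A
= ¬B ∧ (¬¬¬B ∨ ¬C) ∧ (D ∨ ¬D) ∨ A   [De Morgan]
= ¬B ∧ (¬¬¬B ∨ ¬C) ∨ A   [complement / identity]
= ¬B ∧ (¬B ∨ ¬C) ∨ A   [double negation]
= ¬B ∨ A   [absorption]

¬B ∨ A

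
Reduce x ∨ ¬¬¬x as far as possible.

x ∨ ¬¬¬x
= x ∨ ¬x
= True

True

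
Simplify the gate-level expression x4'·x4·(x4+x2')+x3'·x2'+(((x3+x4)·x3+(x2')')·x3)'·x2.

x3'

x4'·x4·(x4+x2')+x3'·x2'+(((x3+x4)·x3+(x2')')·x3)'·x2
= x4'·x4+x3'·x2'+(((x3+x4)·x3+(x2')')·x3)'·x2   [absorption]
= x4'·x4+x3'·x2'+((x3+(x2')')·x3)'·x2   [absorption]
= x3'·x2'+((x3+(x2')')·x3)'·x2   [complement / identity]
= x3'·x2'+((x3+x2)·x3)'·x2   [double negation]
= x3'·x2'+x3'·x2   [absorption]
= x3'   [distribution]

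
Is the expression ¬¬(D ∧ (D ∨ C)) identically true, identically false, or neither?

¬¬(D ∧ (D ∨ C))
= D ∧ (D ∨ C)   — double negation
= D   — absorption
This depends on D, so it is not a constant.

neither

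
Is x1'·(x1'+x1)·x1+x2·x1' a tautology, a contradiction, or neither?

neither

x1'·(x1'+x1)·x1+x2·x1'
= x1'·x1+x2·x1'   [complement / identity]
= x2·x1'   [complement / identity]
This depends on x1, x2, so it is not a constant.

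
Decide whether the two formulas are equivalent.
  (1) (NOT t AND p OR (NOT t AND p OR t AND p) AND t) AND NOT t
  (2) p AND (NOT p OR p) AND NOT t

Yes

E1: (NOT t AND p OR (NOT t AND p OR t AND p) AND t) AND NOT t
    = (NOT t AND p OR p AND t) AND NOT t   [distribution]
    = p AND NOT t   [distribution]
E2: p AND (NOT p OR p) AND NOT t
    = p AND NOT t   [complement / identity]
Both reduce to p AND NOT t, so they are equivalent.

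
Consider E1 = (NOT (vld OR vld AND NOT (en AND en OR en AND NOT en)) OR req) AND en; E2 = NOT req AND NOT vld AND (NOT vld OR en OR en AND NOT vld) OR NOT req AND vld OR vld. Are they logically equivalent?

E1: (NOT (vld OR vld AND NOT (en AND en OR en AND NOT en)) OR req) AND en
    = (NOT (vld OR vld AND NOT en) OR req) AND en
    = (NOT vld OR req) AND en
E2: NOT req AND NOT vld AND (NOT vld OR en OR en AND NOT vld) OR NOT req AND vld OR vld
    = NOT req AND NOT vld AND (NOT vld OR en) OR NOT req AND vld OR vld
    = NOT req AND NOT vld OR NOT req AND vld OR vld
    = NOT req OR vld
These differ: at en=0, req=1, vld=1, E1 = 0 but E2 = 1.

No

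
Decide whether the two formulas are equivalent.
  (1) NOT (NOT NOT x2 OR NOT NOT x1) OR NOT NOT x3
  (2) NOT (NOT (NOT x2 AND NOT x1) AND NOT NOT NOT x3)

Yes

E1: NOT (NOT NOT x2 OR NOT NOT x1) OR NOT NOT x3
    = NOT x2 AND NOT x1 OR NOT NOT x3   — De Morgan
    = NOT x2 AND NOT x1 OR x3   — double negation
E2: NOT (NOT (NOT x2 AND NOT x1) AND NOT NOT NOT x3)
    = NOT (NOT (NOT x2 AND NOT x1) AND NOT x3)   — double negation
    = NOT x2 AND NOT x1 OR x3   — De Morgan
Both reduce to NOT x2 AND NOT x1 OR x3, so they are equivalent.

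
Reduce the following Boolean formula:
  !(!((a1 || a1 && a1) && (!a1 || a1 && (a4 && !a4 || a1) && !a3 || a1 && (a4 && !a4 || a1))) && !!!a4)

!(!((a1 || a1 && a1) && (!a1 || a1 && (a4 && !a4 || a1) && !a3 || a1 && (a4 && !a4 || a1))) && !!!a4)
= !(!((a1 || a1 && a1) && (!a1 || a1 && (a4 && !a4 || a1))) && !!!a4)   [absorption]
= !(!((a1 || a1 && a1) && (!a1 || a1 && a1)) && !!!a4)   [complement / identity]
= !(!(a1 && !a1 || a1 && a1) && !!!a4)   [distribution]
= a1 && !a1 || a1 && a1 || !!a4   [De Morgan]
= a1 || !!a4   [distribution]
= a1 || a4   [double negation]

a1 || a4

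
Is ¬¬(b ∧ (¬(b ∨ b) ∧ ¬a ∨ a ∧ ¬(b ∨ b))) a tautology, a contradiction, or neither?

contradiction

¬¬(b ∧ (¬(b ∨ b) ∧ ¬a ∨ a ∧ ¬(b ∨ b)))
= ¬¬(b ∧ ¬(b ∨ b))
= b ∧ ¬(b ∨ b)
= b ∧ ¬b
= False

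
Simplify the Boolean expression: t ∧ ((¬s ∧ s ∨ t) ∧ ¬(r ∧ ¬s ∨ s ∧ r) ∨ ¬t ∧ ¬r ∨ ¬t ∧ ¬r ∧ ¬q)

t ∧ ¬r

t ∧ ((¬s ∧ s ∨ t) ∧ ¬(r ∧ ¬s ∨ s ∧ r) ∨ ¬t ∧ ¬r ∨ ¬t ∧ ¬r ∧ ¬q)
= t ∧ (t ∧ ¬(r ∧ ¬s ∨ s ∧ r) ∨ ¬t ∧ ¬r ∨ ¬t ∧ ¬r ∧ ¬q)   — complement / identity
= t ∧ (t ∧ ¬(r ∧ ¬s ∨ s ∧ r) ∨ ¬t ∧ ¬r)   — absorption
= t ∧ (t ∧ ¬r ∨ ¬t ∧ ¬r)   — distribution
= t ∧ ¬r   — distribution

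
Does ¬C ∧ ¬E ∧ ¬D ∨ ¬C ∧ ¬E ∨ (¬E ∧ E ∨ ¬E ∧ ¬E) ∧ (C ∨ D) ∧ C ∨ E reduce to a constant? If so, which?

yes, True

¬C ∧ ¬E ∧ ¬D ∨ ¬C ∧ ¬E ∨ (¬E ∧ E ∨ ¬E ∧ ¬E) ∧ (C ∨ D) ∧ C ∨ E
= ¬C ∧ ¬E ∧ ¬D ∨ ¬C ∧ ¬E ∨ (¬E ∧ E ∨ ¬E ∧ ¬E) ∧ C ∨ E   (absorption)
= ¬C ∧ ¬E ∨ (¬E ∧ E ∨ ¬E ∧ ¬E) ∧ C ∨ E   (absorption)
= ¬C ∧ ¬E ∨ ¬E ∧ C ∨ E   (distribution)
= ¬E ∨ E   (distribution)
= True   (complement)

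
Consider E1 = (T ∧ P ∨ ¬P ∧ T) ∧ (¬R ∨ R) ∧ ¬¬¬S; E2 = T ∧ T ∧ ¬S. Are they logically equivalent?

Yes

E1: (T ∧ P ∨ ¬P ∧ T) ∧ (¬R ∨ R) ∧ ¬¬¬S
    = T ∧ (¬R ∨ R) ∧ ¬¬¬S   [distribution]
    = T ∧ (¬R ∨ R) ∧ ¬S   [double negation]
    = T ∧ ¬S   [complement / identity]
E2: T ∧ T ∧ ¬S
    = T ∧ ¬S   [idempotence]
Both reduce to T ∧ ¬S, so they are equivalent.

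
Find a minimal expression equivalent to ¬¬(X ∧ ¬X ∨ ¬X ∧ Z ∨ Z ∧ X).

Z

¬¬(X ∧ ¬X ∨ ¬X ∧ Z ∨ Z ∧ X)
= ¬¬(X ∧ ¬X ∨ Z)   [distribution]
= ¬¬Z   [complement / identity]
= Z   [double negation]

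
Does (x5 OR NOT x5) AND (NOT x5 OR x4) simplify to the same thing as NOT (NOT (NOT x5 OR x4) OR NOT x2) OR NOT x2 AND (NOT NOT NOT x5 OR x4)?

Yes

E1: (x5 OR NOT x5) AND (NOT x5 OR x4)
    = NOT x5 OR x4
E2: NOT (NOT (NOT x5 OR x4) OR NOT x2) OR NOT x2 AND (NOT NOT NOT x5 OR x4)
    = NOT (NOT (NOT x5 OR x4) OR NOT x2) OR NOT x2 AND (NOT x5 OR x4)
    = (NOT x5 OR x4) AND x2 OR NOT x2 AND (NOT x5 OR x4)
    = NOT x5 OR x4
Both reduce to NOT x5 OR x4, so they are equivalent.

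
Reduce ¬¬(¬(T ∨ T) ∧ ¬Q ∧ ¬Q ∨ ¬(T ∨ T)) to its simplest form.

¬T

¬¬(¬(T ∨ T) ∧ ¬Q ∧ ¬Q ∨ ¬(T ∨ T))
= ¬¬(¬(T ∨ T) ∧ ¬Q ∨ ¬(T ∨ T))
= ¬¬¬(T ∨ T)
= ¬(T ∨ T)
= ¬T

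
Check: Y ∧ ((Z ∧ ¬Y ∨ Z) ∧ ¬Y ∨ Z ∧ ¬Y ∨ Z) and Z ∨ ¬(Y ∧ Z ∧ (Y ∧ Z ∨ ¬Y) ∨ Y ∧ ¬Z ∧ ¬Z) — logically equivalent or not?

E1: Y ∧ ((Z ∧ ¬Y ∨ Z) ∧ ¬Y ∨ Z ∧ ¬Y ∨ Z)
    = Y ∧ (Z ∧ ¬Y ∨ Z)   (absorption)
    = Y ∧ Z   (absorption)
E2: Z ∨ ¬(Y ∧ Z ∧ (Y ∧ Z ∨ ¬Y) ∨ Y ∧ ¬Z ∧ ¬Z)
    = Z ∨ ¬(Y ∧ Z ∨ Y ∧ ¬Z ∧ ¬Z)   (absorption)
    = Z ∨ ¬(Y ∧ Z ∨ Y ∧ ¬Z)   (idempotence)
    = Z ∨ ¬Y   (distribution)
These differ: at Y=0, Z=0, E1 = 0 but E2 = 1.

No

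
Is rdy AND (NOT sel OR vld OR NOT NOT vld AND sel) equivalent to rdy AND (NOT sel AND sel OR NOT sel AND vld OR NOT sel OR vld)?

Yes

E1: rdy AND (NOT sel OR vld OR NOT NOT vld AND sel)
    = rdy AND (NOT sel OR vld OR vld AND sel)   — double negation
    = rdy AND (NOT sel OR vld)   — absorption
E2: rdy AND (NOT sel AND sel OR NOT sel AND vld OR NOT sel OR vld)
    = rdy AND (NOT sel AND sel OR NOT sel OR vld)   — absorption
    = rdy AND (NOT sel OR vld)   — complement / identity
Both reduce to rdy AND (NOT sel OR vld), so they are equivalent.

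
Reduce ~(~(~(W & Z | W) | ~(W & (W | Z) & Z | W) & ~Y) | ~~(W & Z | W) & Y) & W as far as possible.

0

~(~(~(W & Z | W) | ~(W & (W | Z) & Z | W) & ~Y) | ~~(W & Z | W) & Y) & W
= ~(~(~(W & Z | W) | ~(W & Z | W) & ~Y) | ~~(W & Z | W) & Y) & W   — absorption
= ~(~~(W & Z | W) | ~~(W & Z | W) & Y) & W   — absorption
= ~~~(W & Z | W) & W   — absorption
= ~~~W & W   — absorption
= ~W & W   — double negation
= 0   — complement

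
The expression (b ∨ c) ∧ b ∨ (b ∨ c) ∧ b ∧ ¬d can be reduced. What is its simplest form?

(b ∨ c) ∧ b ∨ (b ∨ c) ∧ b ∧ ¬d
= (b ∨ c) ∧ b
= b

b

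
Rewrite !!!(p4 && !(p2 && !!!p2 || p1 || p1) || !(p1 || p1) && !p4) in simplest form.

p1

!!!(p4 && !(p2 && !!!p2 || p1 || p1) || !(p1 || p1) && !p4)
= !!!(p4 && !(p2 && !p2 || p1 || p1) || !(p1 || p1) && !p4)
= !!!(p4 && !(p1 || p1) || !(p1 || p1) && !p4)
= !(p4 && !(p1 || p1) || !(p1 || p1) && !p4)
= !!(p1 || p1)
= p1 || p1
= p1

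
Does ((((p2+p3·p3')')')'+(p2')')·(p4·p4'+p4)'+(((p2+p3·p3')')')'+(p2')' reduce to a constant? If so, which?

yes, True

((((p2+p3·p3')')')'+(p2')')·(p4·p4'+p4)'+(((p2+p3·p3')')')'+(p2')'
= ((((p2+p3·p3')')')'+(p2')')·p4'+(((p2+p3·p3')')')'+(p2')'   (complement / identity)
= (((p2+p3·p3')')')'+(p2')'   (absorption)
= (((p2+p3·p3')')')'+p2   (double negation)
= (p2+p3·p3')'+p2   (double negation)
= p2'+p2   (complement / identity)
= 1   (complement)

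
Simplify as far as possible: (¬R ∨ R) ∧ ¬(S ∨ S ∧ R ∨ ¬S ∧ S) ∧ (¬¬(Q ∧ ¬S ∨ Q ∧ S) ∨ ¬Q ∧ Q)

(¬R ∨ R) ∧ ¬(S ∨ S ∧ R ∨ ¬S ∧ S) ∧ (¬¬(Q ∧ ¬S ∨ Q ∧ S) ∨ ¬Q ∧ Q)
= (¬R ∨ R) ∧ ¬(S ∨ S ∧ R ∨ ¬S ∧ S) ∧ (¬¬Q ∨ ¬Q ∧ Q)   [distribution]
= (¬R ∨ R) ∧ ¬(S ∨ S ∧ R) ∧ (¬¬Q ∨ ¬Q ∧ Q)   [complement / identity]
= (¬R ∨ R) ∧ ¬S ∧ (¬¬Q ∨ ¬Q ∧ Q)   [absorption]
= (¬R ∨ R) ∧ ¬S ∧ ¬¬Q   [complement / identity]
= (¬R ∨ R) ∧ ¬S ∧ Q   [double negation]
= ¬S ∧ Q   [complement / identity]

¬S ∧ Q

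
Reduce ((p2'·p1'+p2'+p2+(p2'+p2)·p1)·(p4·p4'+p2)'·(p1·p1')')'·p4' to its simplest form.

((p2'·p1'+p2'+p2+(p2'+p2)·p1)·(p4·p4'+p2)'·(p1·p1')')'·p4'
= ((p2'+p2+(p2'+p2)·p1)·(p4·p4'+p2)'·(p1·p1')')'·p4'   — absorption
= ((p2'+p2)·(p4·p4'+p2)'·(p1·p1')')'·p4'   — absorption
= ((p4·p4'+p2)'·(p1·p1')')'·p4'   — complement / identity
= (p4·p4'+p2+p1·p1')·p4'   — De Morgan
= (p4·p4'+p2)·p4'   — complement / identity
= p2·p4'   — complement / identity

p2·p4'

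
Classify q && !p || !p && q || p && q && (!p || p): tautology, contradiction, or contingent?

q && !p || !p && q || p && q && (!p || p)
= q && !p || !p && q || p && q   (complement / identity)
= q && !p || q   (distribution)
= q   (absorption)
This depends on q, so it is not a constant.

contingent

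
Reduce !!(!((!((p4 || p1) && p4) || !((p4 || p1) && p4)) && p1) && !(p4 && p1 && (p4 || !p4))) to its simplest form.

!p1

!!(!((!((p4 || p1) && p4) || !((p4 || p1) && p4)) && p1) && !(p4 && p1 && (p4 || !p4)))
= !!(!((!((p4 || p1) && p4) || !((p4 || p1) && p4)) && p1) && !(p4 && p1))   (complement / identity)
= !!(!(!((p4 || p1) && p4) && p1) && !(p4 && p1))   (idempotence)
= !!(!(!p4 && p1) && !(p4 && p1))   (absorption)
= !(!p4 && p1 || p4 && p1)   (De Morgan)
= !p1   (distribution)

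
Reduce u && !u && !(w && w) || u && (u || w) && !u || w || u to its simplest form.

w || u

u && !u && !(w && w) || u && (u || w) && !u || w || u
= u && !u && !w || u && (u || w) && !u || w || u   (idempotence)
= u && !u && !w || u && !u || w || u   (absorption)
= u && !u || w || u   (absorption)
= w || u   (complement / identity)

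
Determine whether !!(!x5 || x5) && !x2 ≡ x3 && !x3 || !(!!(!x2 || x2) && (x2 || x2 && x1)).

Yes

E1: !!(!x5 || x5) && !x2
    = (!x5 || x5) && !x2   (double negation)
    = !x2   (complement / identity)
E2: x3 && !x3 || !(!!(!x2 || x2) && (x2 || x2 && x1))
    = x3 && !x3 || !((!x2 || x2) && (x2 || x2 && x1))   (double negation)
    = x3 && !x3 || !((!x2 || x2) && x2)   (absorption)
    = x3 && !x3 || !x2   (complement / identity)
    = !x2   (complement / identity)
Both reduce to !x2, so they are equivalent.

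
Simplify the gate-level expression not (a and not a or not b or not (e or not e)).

b

not (a and not a or not b or not (e or not e))
= not (not b or not (e or not e))   — complement / identity
= b and (e or not e)   — De Morgan
= b   — complement / identity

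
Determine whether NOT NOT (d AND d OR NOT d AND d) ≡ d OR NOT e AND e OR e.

No

E1: NOT NOT (d AND d OR NOT d AND d)
    = NOT NOT ((d OR NOT d) AND d)   — distribution
    = (d OR NOT d) AND d   — double negation
    = d   — complement / identity
E2: d OR NOT e AND e OR e
    = d OR e   — complement / identity
These differ: at d=0, e=1, E1 = 0 but E2 = 1.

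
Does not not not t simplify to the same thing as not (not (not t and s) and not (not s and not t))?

Yes

E1: not not not t
    = not t
E2: not (not (not t and s) and not (not s and not t))
    = not t and s or not s and not t
    = not t
Both reduce to not t, so they are equivalent.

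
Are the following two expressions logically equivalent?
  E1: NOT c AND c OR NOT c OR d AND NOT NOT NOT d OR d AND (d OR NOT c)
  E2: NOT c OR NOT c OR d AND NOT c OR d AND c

Yes

E1: NOT c AND c OR NOT c OR d AND NOT NOT NOT d OR d AND (d OR NOT c)
    = NOT c OR d AND NOT NOT NOT d OR d AND (d OR NOT c)   (complement / identity)
    = NOT c OR d AND NOT d OR d AND (d OR NOT c)   (double negation)
    = NOT c OR d AND NOT d OR d   (absorption)
    = NOT c OR d   (complement / identity)
E2: NOT c OR NOT c OR d AND NOT c OR d AND c
    = NOT c OR d AND NOT c OR d AND c   (idempotence)
    = NOT c OR d   (distribution)
Both reduce to NOT c OR d, so they are equivalent.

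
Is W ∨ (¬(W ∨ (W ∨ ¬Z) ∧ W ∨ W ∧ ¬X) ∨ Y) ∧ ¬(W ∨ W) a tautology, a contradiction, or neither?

tautology

W ∨ (¬(W ∨ (W ∨ ¬Z) ∧ W ∨ W ∧ ¬X) ∨ Y) ∧ ¬(W ∨ W)
= W ∨ (¬(W ∨ W ∨ W ∧ ¬X) ∨ Y) ∧ ¬(W ∨ W)   (absorption)
= W ∨ (¬(W ∨ W) ∨ Y) ∧ ¬(W ∨ W)   (absorption)
= W ∨ ¬(W ∨ W)   (absorption)
= W ∨ ¬W   (idempotence)
= True   (complement)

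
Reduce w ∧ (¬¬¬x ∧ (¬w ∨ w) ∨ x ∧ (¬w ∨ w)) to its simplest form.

w ∧ (¬¬¬x ∧ (¬w ∨ w) ∨ x ∧ (¬w ∨ w))
= w ∧ (¬x ∧ (¬w ∨ w) ∨ x ∧ (¬w ∨ w))   — double negation
= w ∧ (¬w ∨ w)   — distribution
= w   — complement / identity

w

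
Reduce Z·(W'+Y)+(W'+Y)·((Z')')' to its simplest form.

Z·(W'+Y)+(W'+Y)·((Z')')'
= Z·(W'+Y)+(W'+Y)·Z'   — double negation
= W'+Y   — distribution

W'+Y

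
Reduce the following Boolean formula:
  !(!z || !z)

!(!z || !z)
= z && z   — De Morgan
= z   — idempotence

z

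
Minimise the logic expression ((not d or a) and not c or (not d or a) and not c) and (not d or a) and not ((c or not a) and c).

(not d or a) and not c

((not d or a) and not c or (not d or a) and not c) and (not d or a) and not ((c or not a) and c)
= (not d or a) and not c and (not d or a) and not ((c or not a) and c)   [idempotence]
= (not d or a) and not c and (not d or a) and not c   [absorption]
= (not d or a) and not c   [idempotence]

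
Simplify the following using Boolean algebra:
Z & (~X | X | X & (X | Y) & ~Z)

Z

Z & (~X | X | X & (X | Y) & ~Z)
= Z & (~X | X | X & ~Z)
= Z & (~X | X)
= Z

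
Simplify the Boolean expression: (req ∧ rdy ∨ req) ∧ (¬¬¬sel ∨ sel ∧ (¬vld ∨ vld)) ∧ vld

(req ∧ rdy ∨ req) ∧ (¬¬¬sel ∨ sel ∧ (¬vld ∨ vld)) ∧ vld
= (req ∧ rdy ∨ req) ∧ (¬¬¬sel ∨ sel) ∧ vld
= (req ∧ rdy ∨ req) ∧ (¬sel ∨ sel) ∧ vld
= (req ∧ rdy ∨ req) ∧ vld
= req ∧ vld

req ∧ vld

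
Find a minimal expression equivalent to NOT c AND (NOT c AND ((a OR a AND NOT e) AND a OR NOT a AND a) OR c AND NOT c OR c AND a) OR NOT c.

NOT c AND (NOT c AND ((a OR a AND NOT e) AND a OR NOT a AND a) OR c AND NOT c OR c AND a) OR NOT c
= NOT c AND (NOT c AND (a AND a OR NOT a AND a) OR c AND NOT c OR c AND a) OR NOT c   — absorption
= NOT c AND (NOT c AND a OR c AND NOT c OR c AND a) OR NOT c   — distribution
= NOT c AND (NOT c AND a OR c AND a) OR NOT c   — complement / identity
= NOT c AND a OR NOT c   — distribution
= NOT c   — absorption

NOT c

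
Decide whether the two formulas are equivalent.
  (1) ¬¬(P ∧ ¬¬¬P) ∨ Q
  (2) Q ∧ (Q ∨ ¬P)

Yes

E1: ¬¬(P ∧ ¬¬¬P) ∨ Q
    = P ∧ ¬¬¬P ∨ Q   — double negation
    = P ∧ ¬P ∨ Q   — double negation
    = Q   — complement / identity
E2: Q ∧ (Q ∨ ¬P)
    = Q   — absorption
Both reduce to Q, so they are equivalent.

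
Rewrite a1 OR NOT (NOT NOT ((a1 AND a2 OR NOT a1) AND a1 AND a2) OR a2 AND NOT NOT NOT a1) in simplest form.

a1 OR NOT a2

a1 OR NOT (NOT NOT ((a1 AND a2 OR NOT a1) AND a1 AND a2) OR a2 AND NOT NOT NOT a1)
= a1 OR NOT ((a1 AND a2 OR NOT a1) AND a1 AND a2 OR a2 AND NOT NOT NOT a1)
= a1 OR NOT ((a1 AND a2 OR NOT a1) AND a1 AND a2 OR a2 AND NOT a1)
= a1 OR NOT (a1 AND a2 OR a2 AND NOT a1)
= a1 OR NOT a2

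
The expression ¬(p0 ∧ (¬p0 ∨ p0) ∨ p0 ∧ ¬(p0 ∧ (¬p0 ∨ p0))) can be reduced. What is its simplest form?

¬p0

¬(p0 ∧ (¬p0 ∨ p0) ∨ p0 ∧ ¬(p0 ∧ (¬p0 ∨ p0)))
= ¬(p0 ∨ p0 ∧ ¬(p0 ∧ (¬p0 ∨ p0)))   — complement / identity
= ¬(p0 ∨ p0 ∧ ¬p0)   — complement / identity
= ¬p0   — complement / identity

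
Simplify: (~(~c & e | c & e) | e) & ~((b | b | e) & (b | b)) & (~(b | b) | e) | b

(~(~c & e | c & e) | e) & ~((b | b | e) & (b | b)) & (~(b | b) | e) | b
= (~(~c & e | c & e) | e) & ~(b | b) & (~(b | b) | e) | b   (absorption)
= (~(~c & e | c & e) | e) & ~(b | b) | b   (absorption)
= (~e | e) & ~(b | b) | b   (distribution)
= ~(b | b) | b   (complement / identity)
= ~b | b   (idempotence)
= 1   (complement)

1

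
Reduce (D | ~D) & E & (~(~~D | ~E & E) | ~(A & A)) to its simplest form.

E & (~D | ~A)

(D | ~D) & E & (~(~~D | ~E & E) | ~(A & A))
= E & (~(~~D | ~E & E) | ~(A & A))   [complement / identity]
= E & (~(D | ~E & E) | ~(A & A))   [double negation]
= E & (~(D | ~E & E) | ~A)   [idempotence]
= E & (~D | ~A)   [complement / identity]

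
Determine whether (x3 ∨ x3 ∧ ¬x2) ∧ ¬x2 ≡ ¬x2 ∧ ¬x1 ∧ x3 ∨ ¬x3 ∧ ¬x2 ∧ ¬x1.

E1: (x3 ∨ x3 ∧ ¬x2) ∧ ¬x2
    = x3 ∧ ¬x2   — absorption
E2: ¬x2 ∧ ¬x1 ∧ x3 ∨ ¬x3 ∧ ¬x2 ∧ ¬x1
    = ¬x2 ∧ ¬x1   — distribution
These differ: at x1=0, x2=0, x3=0, E1 = 0 but E2 = 1.

No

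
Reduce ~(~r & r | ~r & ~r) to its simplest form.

r

~(~r & r | ~r & ~r)
= ~~r   [distribution]
= r   [double negation]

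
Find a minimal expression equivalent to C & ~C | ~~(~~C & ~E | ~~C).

C & ~C | ~~(~~C & ~E | ~~C)
= ~~(~~C & ~E | ~~C)
= ~~~~C
= ~~C
= C

C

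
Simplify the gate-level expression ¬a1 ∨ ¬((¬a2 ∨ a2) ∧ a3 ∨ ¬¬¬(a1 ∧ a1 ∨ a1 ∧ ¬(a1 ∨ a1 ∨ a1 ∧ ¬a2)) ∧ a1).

¬a1 ∨ ¬((¬a2 ∨ a2) ∧ a3 ∨ ¬¬¬(a1 ∧ a1 ∨ a1 ∧ ¬(a1 ∨ a1 ∨ a1 ∧ ¬a2)) ∧ a1)
= ¬a1 ∨ ¬(a3 ∨ ¬¬¬(a1 ∧ a1 ∨ a1 ∧ ¬(a1 ∨ a1 ∨ a1 ∧ ¬a2)) ∧ a1)   (complement / identity)
= ¬a1 ∨ ¬(a3 ∨ ¬¬¬(a1 ∧ a1 ∨ a1 ∧ ¬(a1 ∨ a1 ∧ ¬a2)) ∧ a1)   (idempotence)
= ¬a1 ∨ ¬(a3 ∨ ¬¬¬(a1 ∧ a1 ∨ a1 ∧ ¬a1) ∧ a1)   (absorption)
= ¬a1 ∨ ¬(a3 ∨ ¬¬¬a1 ∧ a1)   (distribution)
= ¬a1 ∨ ¬(a3 ∨ ¬a1 ∧ a1)   (double negation)
= ¬a1 ∨ ¬a3   (complement / identity)

¬a1 ∨ ¬a3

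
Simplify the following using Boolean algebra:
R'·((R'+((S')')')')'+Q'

R'+Q'

R'·((R'+((S')')')')'+Q'
= R'·((R'+S')')'+Q'
= R'·(R'+S')+Q'
= R'+Q'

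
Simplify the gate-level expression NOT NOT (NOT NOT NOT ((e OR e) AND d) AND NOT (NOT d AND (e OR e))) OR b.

NOT NOT (NOT NOT NOT ((e OR e) AND d) AND NOT (NOT d AND (e OR e))) OR b
= NOT NOT (NOT ((e OR e) AND d) AND NOT (NOT d AND (e OR e))) OR b   — double negation
= NOT ((e OR e) AND d OR NOT d AND (e OR e)) OR b   — De Morgan
= NOT (e OR e) OR b   — distribution
= NOT e OR b   — idempotence

NOT e OR b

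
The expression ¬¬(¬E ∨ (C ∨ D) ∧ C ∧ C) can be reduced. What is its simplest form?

¬¬(¬E ∨ (C ∨ D) ∧ C ∧ C)
= ¬E ∨ (C ∨ D) ∧ C ∧ C   (double negation)
= ¬E ∨ (C ∨ D) ∧ C   (idempotence)
= ¬E ∨ C   (absorption)

¬E ∨ C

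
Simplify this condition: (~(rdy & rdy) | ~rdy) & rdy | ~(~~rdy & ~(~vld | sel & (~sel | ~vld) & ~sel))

(~(rdy & rdy) | ~rdy) & rdy | ~(~~rdy & ~(~vld | sel & (~sel | ~vld) & ~sel))
= (~(rdy & rdy) | ~rdy) & rdy | ~(~~rdy & ~(~vld | sel & ~sel))
= (~(rdy & rdy) | ~rdy) & rdy | ~(~~rdy & ~~vld)
= (~rdy | ~rdy) & rdy | ~(~~rdy & ~~vld)
= ~rdy & rdy | ~(~~rdy & ~~vld)
= ~rdy & rdy | ~rdy | ~vld
= ~rdy | ~vld

~rdy | ~vld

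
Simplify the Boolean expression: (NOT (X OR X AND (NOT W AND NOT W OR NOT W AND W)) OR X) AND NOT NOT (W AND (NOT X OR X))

(NOT (X OR X AND (NOT W AND NOT W OR NOT W AND W)) OR X) AND NOT NOT (W AND (NOT X OR X))
= (NOT (X OR X AND NOT W) OR X) AND NOT NOT (W AND (NOT X OR X))   — distribution
= (NOT X OR X) AND NOT NOT (W AND (NOT X OR X))   — absorption
= NOT NOT (W AND (NOT X OR X))   — complement / identity
= NOT NOT W   — complement / identity
= W   — double negation

W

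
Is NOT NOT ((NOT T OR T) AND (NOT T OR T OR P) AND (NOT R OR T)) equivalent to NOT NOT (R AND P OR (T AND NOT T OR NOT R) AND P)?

E1: NOT NOT ((NOT T OR T) AND (NOT T OR T OR P) AND (NOT R OR T))
    = NOT NOT ((NOT T OR T) AND (NOT R OR T))   — absorption
    = (NOT T OR T) AND (NOT R OR T)   — double negation
    = NOT R OR T   — complement / identity
E2: NOT NOT (R AND P OR (T AND NOT T OR NOT R) AND P)
    = NOT NOT (R AND P OR NOT R AND P)   — complement / identity
    = NOT NOT P   — distribution
    = P   — double negation
These differ: at P=0, R=0, T=1, E1 = 1 but E2 = 0.

No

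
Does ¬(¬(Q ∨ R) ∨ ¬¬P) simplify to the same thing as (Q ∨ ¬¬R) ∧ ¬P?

E1: ¬(¬(Q ∨ R) ∨ ¬¬P)
    = (Q ∨ R) ∧ ¬P   [De Morgan]
E2: (Q ∨ ¬¬R) ∧ ¬P
    = (Q ∨ R) ∧ ¬P   [double negation]
Both reduce to (Q ∨ R) ∧ ¬P, so they are equivalent.

Yes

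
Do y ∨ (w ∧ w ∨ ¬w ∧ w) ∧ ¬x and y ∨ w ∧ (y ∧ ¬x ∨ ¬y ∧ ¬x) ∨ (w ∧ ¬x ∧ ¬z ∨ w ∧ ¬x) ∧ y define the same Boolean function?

E1: y ∨ (w ∧ w ∨ ¬w ∧ w) ∧ ¬x
    = y ∨ w ∧ ¬x
E2: y ∨ w ∧ (y ∧ ¬x ∨ ¬y ∧ ¬x) ∨ (w ∧ ¬x ∧ ¬z ∨ w ∧ ¬x) ∧ y
    = y ∨ w ∧ (y ∧ ¬x ∨ ¬y ∧ ¬x) ∨ w ∧ ¬x ∧ y
    = y ∨ w ∧ ¬x ∨ w ∧ ¬x ∧ y
    = y ∨ w ∧ ¬x
Both reduce to y ∨ w ∧ ¬x, so they are equivalent.

Yes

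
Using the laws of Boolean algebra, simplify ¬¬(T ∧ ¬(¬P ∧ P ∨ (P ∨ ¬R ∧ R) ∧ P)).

¬¬(T ∧ ¬(¬P ∧ P ∨ (P ∨ ¬R ∧ R) ∧ P))
= T ∧ ¬(¬P ∧ P ∨ (P ∨ ¬R ∧ R) ∧ P)   — double negation
= T ∧ ¬(¬P ∧ P ∨ P ∧ P)   — complement / identity
= T ∧ ¬P   — distribution

T ∧ ¬P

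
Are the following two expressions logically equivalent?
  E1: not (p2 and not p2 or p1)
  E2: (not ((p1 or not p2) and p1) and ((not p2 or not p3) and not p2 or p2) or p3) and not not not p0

No

E1: not (p2 and not p2 or p1)
    = not p1   [complement / identity]
E2: (not ((p1 or not p2) and p1) and ((not p2 or not p3) and not p2 or p2) or p3) and not not not p0
    = (not ((p1 or not p2) and p1) and (not p2 or p2) or p3) and not not not p0   [absorption]
    = (not p1 and (not p2 or p2) or p3) and not not not p0   [absorption]
    = (not p1 or p3) and not not not p0   [complement / identity]
    = (not p1 or p3) and not p0   [double negation]
These differ: at p0=1, p1=0, p2=1, p3=1, E1 = 1 but E2 = 0.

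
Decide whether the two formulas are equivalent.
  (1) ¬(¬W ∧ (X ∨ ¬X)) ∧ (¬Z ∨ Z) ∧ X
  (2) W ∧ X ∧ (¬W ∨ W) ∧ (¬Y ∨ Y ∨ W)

E1: ¬(¬W ∧ (X ∨ ¬X)) ∧ (¬Z ∨ Z) ∧ X
    = ¬¬W ∧ (¬Z ∨ Z) ∧ X   — complement / identity
    = ¬¬W ∧ X   — complement / identity
    = W ∧ X   — double negation
E2: W ∧ X ∧ (¬W ∨ W) ∧ (¬Y ∨ Y ∨ W)
    = W ∧ X ∧ (¬W ∧ (¬Y ∨ Y) ∨ W)   — distribution
    = W ∧ X ∧ (¬W ∨ W)   — complement / identity
    = W ∧ X   — complement / identity
Both reduce to W ∧ X, so they are equivalent.

Yes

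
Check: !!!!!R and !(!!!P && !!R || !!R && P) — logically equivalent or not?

E1: !!!!!R
    = !!!R
    = !R
E2: !(!!!P && !!R || !!R && P)
    = !(!P && !!R || !!R && P)
    = !!!R
    = !R
Both reduce to !R, so they are equivalent.

Yes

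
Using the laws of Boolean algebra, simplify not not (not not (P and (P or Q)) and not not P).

P

not not (not not (P and (P or Q)) and not not P)
= not (not (P and (P or Q)) or not P)
= not (not P or not P)
= P and P
= P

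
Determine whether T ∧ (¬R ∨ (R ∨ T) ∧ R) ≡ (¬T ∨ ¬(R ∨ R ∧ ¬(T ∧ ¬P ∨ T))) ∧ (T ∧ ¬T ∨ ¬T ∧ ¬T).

E1: T ∧ (¬R ∨ (R ∨ T) ∧ R)
    = T ∧ (¬R ∨ R)   [absorption]
    = T   [complement / identity]
E2: (¬T ∨ ¬(R ∨ R ∧ ¬(T ∧ ¬P ∨ T))) ∧ (T ∧ ¬T ∨ ¬T ∧ ¬T)
    = (¬T ∨ ¬(R ∨ R ∧ ¬(T ∧ ¬P ∨ T))) ∧ ¬T   [distribution]
    = (¬T ∨ ¬(R ∨ R ∧ ¬T)) ∧ ¬T   [absorption]
    = (¬T ∨ ¬R) ∧ ¬T   [absorption]
    = ¬T   [absorption]
These differ: at P=0, R=0, T=0, E1 = 0 but E2 = 1.

No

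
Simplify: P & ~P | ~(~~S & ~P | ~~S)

P & ~P | ~(~~S & ~P | ~~S)
= P & ~P | ~~~S   (absorption)
= P & ~P | ~S   (double negation)
= ~S   (complement / identity)

~S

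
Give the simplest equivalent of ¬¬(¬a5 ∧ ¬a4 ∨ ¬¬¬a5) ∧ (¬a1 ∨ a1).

¬a5

¬¬(¬a5 ∧ ¬a4 ∨ ¬¬¬a5) ∧ (¬a1 ∨ a1)
= ¬¬(¬a5 ∧ ¬a4 ∨ ¬a5) ∧ (¬a1 ∨ a1)
= ¬¬¬a5 ∧ (¬a1 ∨ a1)
= ¬¬¬a5
= ¬a5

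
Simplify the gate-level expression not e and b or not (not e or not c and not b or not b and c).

b

not e and b or not (not e or not c and not b or not b and c)
= not e and b or not (not e or not b)   (distribution)
= not e and b or e and b   (De Morgan)
= b   (distribution)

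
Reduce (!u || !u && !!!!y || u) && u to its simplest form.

(!u || !u && !!!!y || u) && u
= (!u || !u && !!y || u) && u   (double negation)
= (!u || !u && y || u) && u   (double negation)
= (!u || u) && u   (absorption)
= u   (complement / identity)

u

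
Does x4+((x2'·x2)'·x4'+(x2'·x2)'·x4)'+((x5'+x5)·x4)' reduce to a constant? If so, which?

yes, True

x4+((x2'·x2)'·x4'+(x2'·x2)'·x4)'+((x5'+x5)·x4)'
= x4+((x2'·x2)')'+((x5'+x5)·x4)'   [distribution]
= x4+x2'·x2+((x5'+x5)·x4)'   [double negation]
= x4+((x5'+x5)·x4)'   [complement / identity]
= x4+x4'   [complement / identity]
= 1   [complement]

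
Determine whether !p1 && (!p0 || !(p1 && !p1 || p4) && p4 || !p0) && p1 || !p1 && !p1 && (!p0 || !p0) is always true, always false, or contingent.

contingent

!p1 && (!p0 || !(p1 && !p1 || p4) && p4 || !p0) && p1 || !p1 && !p1 && (!p0 || !p0)
= !p1 && (!p0 || !p4 && p4 || !p0) && p1 || !p1 && !p1 && (!p0 || !p0)   [complement / identity]
= !p1 && (!p0 || !p0) && p1 || !p1 && !p1 && (!p0 || !p0)   [complement / identity]
= !p1 && (!p0 || !p0)   [distribution]
= !p1 && !p0   [idempotence]
This depends on p0, p1, so it is not a constant.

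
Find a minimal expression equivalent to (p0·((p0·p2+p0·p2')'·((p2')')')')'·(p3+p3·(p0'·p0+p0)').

(p0·((p0·p2+p0·p2')'·((p2')')')')'·(p3+p3·(p0'·p0+p0)')
= (p0·(p0'·((p2')')')')'·(p3+p3·(p0'·p0+p0)')   (distribution)
= (p0·(p0'·p2')')'·(p3+p3·(p0'·p0+p0)')   (double negation)
= (p0·(p0'·p2')')'·(p3+p3·p0')   (complement / identity)
= (p0·(p0'·p2')')'·p3   (absorption)
= (p0·(p0+p2))'·p3   (De Morgan)
= p0'·p3   (absorption)

p0'·p3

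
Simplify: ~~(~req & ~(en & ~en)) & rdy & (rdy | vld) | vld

~req & rdy | vld

~~(~req & ~(en & ~en)) & rdy & (rdy | vld) | vld
= ~~(~req & ~(en & ~en)) & rdy | vld   — absorption
= ~(req | en & ~en) & rdy | vld   — De Morgan
= ~req & rdy | vld   — complement / identity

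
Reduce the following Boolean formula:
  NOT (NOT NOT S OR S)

NOT (NOT NOT S OR S)
= NOT (S OR S)
= NOT S

NOT S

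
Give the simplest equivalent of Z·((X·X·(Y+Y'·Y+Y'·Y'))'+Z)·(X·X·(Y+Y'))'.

Z·X'

Z·((X·X·(Y+Y'·Y+Y'·Y'))'+Z)·(X·X·(Y+Y'))'
= Z·((X·X·(Y+Y'))'+Z)·(X·X·(Y+Y'))'   — distribution
= Z·(X·X·(Y+Y'))'   — absorption
= Z·(X·X)'   — complement / identity
= Z·X'   — idempotence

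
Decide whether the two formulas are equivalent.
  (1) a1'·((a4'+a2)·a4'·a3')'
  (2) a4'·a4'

E1: a1'·((a4'+a2)·a4'·a3')'
    = a1'·(a4'·a3')'
    = a1'·(a4+a3)
E2: a4'·a4'
    = a4'
These differ: at a1=1, a2=0, a3=1, a4=0, E1 = 0 but E2 = 1.

No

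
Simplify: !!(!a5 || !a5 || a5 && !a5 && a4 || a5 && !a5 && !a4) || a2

!!(!a5 || !a5 || a5 && !a5 && a4 || a5 && !a5 && !a4) || a2
= !!(!a5 || !a5 || a5 && !a5) || a2   — distribution
= !!(!a5 || !a5) || a2   — complement / identity
= !(a5 && a5) || a2   — De Morgan
= !a5 || a2   — idempotence

!a5 || a2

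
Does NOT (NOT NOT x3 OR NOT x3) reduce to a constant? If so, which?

yes, False

NOT (NOT NOT x3 OR NOT x3)
= NOT x3 AND x3   [De Morgan]
= FALSE   [complement]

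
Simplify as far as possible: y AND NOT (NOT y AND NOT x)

y AND NOT (NOT y AND NOT x)
= y AND (y OR x)   (De Morgan)
= y   (absorption)

y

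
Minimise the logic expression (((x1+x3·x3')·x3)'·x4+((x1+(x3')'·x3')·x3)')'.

x1·x3

(((x1+x3·x3')·x3)'·x4+((x1+(x3')'·x3')·x3)')'
= (((x1+x3·x3')·x3)'·x4+((x1+x3·x3')·x3)')'   [double negation]
= (((x1+x3·x3')·x3)')'   [absorption]
= (x1+x3·x3')·x3   [double negation]
= x1·x3   [complement / identity]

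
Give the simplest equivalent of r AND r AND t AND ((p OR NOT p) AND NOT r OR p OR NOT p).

r AND t

r AND r AND t AND ((p OR NOT p) AND NOT r OR p OR NOT p)
= r AND r AND t AND (p OR NOT p)   (absorption)
= r AND t AND (p OR NOT p)   (idempotence)
= r AND t   (complement / identity)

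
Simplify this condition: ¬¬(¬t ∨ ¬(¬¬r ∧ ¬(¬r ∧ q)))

¬¬(¬t ∨ ¬(¬¬r ∧ ¬(¬r ∧ q)))
= ¬¬(¬t ∨ ¬r ∨ ¬r ∧ q)
= ¬¬(¬t ∨ ¬r)
= ¬t ∨ ¬r

¬t ∨ ¬r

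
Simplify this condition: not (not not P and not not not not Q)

not (not not P and not not not not Q)
= not (not not P and not not Q)   — double negation
= not P or not Q   — De Morgan

not P or not Q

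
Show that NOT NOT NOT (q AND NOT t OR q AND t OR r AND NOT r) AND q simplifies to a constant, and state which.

FALSE

NOT NOT NOT (q AND NOT t OR q AND t OR r AND NOT r) AND q
= NOT NOT NOT (q AND NOT t OR q AND t) AND q   [complement / identity]
= NOT NOT NOT q AND q   [distribution]
= NOT q AND q   [double negation]
= FALSE   [complement]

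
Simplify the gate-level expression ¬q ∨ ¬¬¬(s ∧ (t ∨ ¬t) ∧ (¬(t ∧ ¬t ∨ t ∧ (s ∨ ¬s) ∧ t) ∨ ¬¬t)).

¬q ∨ ¬s

¬q ∨ ¬¬¬(s ∧ (t ∨ ¬t) ∧ (¬(t ∧ ¬t ∨ t ∧ (s ∨ ¬s) ∧ t) ∨ ¬¬t))
= ¬q ∨ ¬¬¬(s ∧ (t ∨ ¬t) ∧ (¬(t ∧ ¬t ∨ t ∧ (s ∨ ¬s) ∧ t) ∨ t))   [double negation]
= ¬q ∨ ¬¬¬(s ∧ (t ∨ ¬t) ∧ (¬(t ∧ ¬t ∨ t ∧ t) ∨ t))   [complement / identity]
= ¬q ∨ ¬¬¬(s ∧ (t ∨ ¬t) ∧ (¬t ∨ t))   [distribution]
= ¬q ∨ ¬¬¬(s ∧ (¬t ∨ t))   [complement / identity]
= ¬q ∨ ¬¬¬s   [complement / identity]
= ¬q ∨ ¬s   [double negation]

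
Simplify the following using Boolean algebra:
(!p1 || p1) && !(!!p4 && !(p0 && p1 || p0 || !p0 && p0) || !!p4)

!p4

(!p1 || p1) && !(!!p4 && !(p0 && p1 || p0 || !p0 && p0) || !!p4)
= (!p1 || p1) && !(!!p4 && !(p0 && p1 || p0) || !!p4)   (complement / identity)
= (!p1 || p1) && !(!!p4 && !p0 || !!p4)   (absorption)
= (!p1 || p1) && !!!p4   (absorption)
= (!p1 || p1) && !p4   (double negation)
= !p4   (complement / identity)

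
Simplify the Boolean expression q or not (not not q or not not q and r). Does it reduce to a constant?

q or not (not not q or not not q and r)
= q or not not not q
= q or not q
= True

True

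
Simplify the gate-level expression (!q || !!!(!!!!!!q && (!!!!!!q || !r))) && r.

!q && r

(!q || !!!(!!!!!!q && (!!!!!!q || !r))) && r
= (!q || !!!!!!!!!q) && r   — absorption
= (!q || !!!!!!!q) && r   — double negation
= (!q || !!!!!q) && r   — double negation
= (!q || !!!q) && r   — double negation
= (!q || !q) && r   — double negation
= !q && r   — idempotence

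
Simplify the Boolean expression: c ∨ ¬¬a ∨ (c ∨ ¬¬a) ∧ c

c ∨ a

c ∨ ¬¬a ∨ (c ∨ ¬¬a) ∧ c
= c ∨ ¬¬a   [absorption]
= c ∨ a   [double negation]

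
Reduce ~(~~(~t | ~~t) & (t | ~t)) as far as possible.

~(~~(~t | ~~t) & (t | ~t))
= ~~~(~t | ~~t)
= ~~(t & ~t)
= t & ~t
= 0

0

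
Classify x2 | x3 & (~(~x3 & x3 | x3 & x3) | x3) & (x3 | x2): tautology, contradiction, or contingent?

contingent

x2 | x3 & (~(~x3 & x3 | x3 & x3) | x3) & (x3 | x2)
= x2 | x3 & (~x3 | x3) & (x3 | x2)   — distribution
= x2 | x3 & (x3 | x2)   — complement / identity
= x2 | x3   — absorption
This depends on x2, x3, so it is not a constant.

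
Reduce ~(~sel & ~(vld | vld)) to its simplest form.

~(~sel & ~(vld | vld))
= ~(~sel & ~vld)
= sel | vld

sel | vld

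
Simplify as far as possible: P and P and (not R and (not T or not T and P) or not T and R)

P and P and (not R and (not T or not T and P) or not T and R)
= P and P and (not R and not T or not T and R)   — absorption
= P and (not R and not T or not T and R)   — idempotence
= P and not T   — distribution

P and not T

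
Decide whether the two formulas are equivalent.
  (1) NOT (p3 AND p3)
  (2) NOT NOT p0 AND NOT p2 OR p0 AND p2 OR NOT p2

No

E1: NOT (p3 AND p3)
    = NOT p3
E2: NOT NOT p0 AND NOT p2 OR p0 AND p2 OR NOT p2
    = p0 AND NOT p2 OR p0 AND p2 OR NOT p2
    = p0 OR NOT p2
These differ: at p0=0, p2=0, p3=1, E1 = 0 but E2 = 1.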